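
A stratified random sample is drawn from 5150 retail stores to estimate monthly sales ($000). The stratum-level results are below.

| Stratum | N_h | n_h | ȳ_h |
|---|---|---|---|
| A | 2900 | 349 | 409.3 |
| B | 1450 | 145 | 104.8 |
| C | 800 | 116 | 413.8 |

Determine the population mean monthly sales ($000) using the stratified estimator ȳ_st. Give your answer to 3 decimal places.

N = Σ N_h = 5150. Stratum weights W_h = N_h/N.
ȳ_st = (2900·409.3 + 1450·104.8 + 800·413.8) / 5150 = 324.26602

ȳ_st ≈ 324.266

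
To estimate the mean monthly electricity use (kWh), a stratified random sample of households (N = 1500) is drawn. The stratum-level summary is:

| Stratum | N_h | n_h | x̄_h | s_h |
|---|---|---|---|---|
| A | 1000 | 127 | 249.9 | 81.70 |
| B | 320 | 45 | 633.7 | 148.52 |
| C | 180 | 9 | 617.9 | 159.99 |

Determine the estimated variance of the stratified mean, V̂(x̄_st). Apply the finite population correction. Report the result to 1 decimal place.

V̂(x̄_st) = Σ W_h² (1 − n_h/N_h) s_h²/n_h, with W_h = N_h/N and N = 1500:
  stratum A: (1000/1500)²·(1 − 127/1000)·81.70²/127 = 20.3926
  stratum B: (320/1500)²·(1 − 45/320)·148.52²/45 = 19.1716
  stratum C: (180/1500)²·(1 − 9/180)·159.99²/9 = 38.9071
V̂(x̄_st) = 78.4713

V̂(x̄_st) ≈ 78.5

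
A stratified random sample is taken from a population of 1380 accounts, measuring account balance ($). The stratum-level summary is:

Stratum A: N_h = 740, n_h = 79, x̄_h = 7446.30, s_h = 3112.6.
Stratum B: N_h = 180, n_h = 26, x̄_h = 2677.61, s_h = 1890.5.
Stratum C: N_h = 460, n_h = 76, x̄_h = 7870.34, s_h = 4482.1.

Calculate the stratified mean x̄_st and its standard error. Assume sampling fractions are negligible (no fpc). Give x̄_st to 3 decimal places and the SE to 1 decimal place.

x̄_st ≈ 6965.644, SE ≈ 258.8

x̄_st = Σ W_h x̄_h = (740·7446.30 + 180·2677.61 + 460·7870.34)/1380 = 6965.64362
V̂(x̄_st) = Σ W_h² s_h²/n_h, with W_h = N_h/N and N = 1380:
  stratum A: (740/1380)²·3112.6²/79 = 35263.5
  stratum B: (180/1380)²·1890.5²/26 = 2338.66
  stratum C: (460/1380)²·4482.1²/76 = 29370.2
V̂(x̄_st) = 66972.3
SE(x̄_st) = √66972.3 = 258.79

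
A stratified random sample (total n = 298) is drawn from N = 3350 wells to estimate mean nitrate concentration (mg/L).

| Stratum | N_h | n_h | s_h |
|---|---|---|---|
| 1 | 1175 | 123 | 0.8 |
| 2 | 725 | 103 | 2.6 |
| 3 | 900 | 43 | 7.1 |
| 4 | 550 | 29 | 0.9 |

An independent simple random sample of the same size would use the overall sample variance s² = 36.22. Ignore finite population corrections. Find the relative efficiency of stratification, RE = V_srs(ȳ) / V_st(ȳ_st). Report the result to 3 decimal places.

V̂(ȳ_st) = Σ W_h² s_h²/n_h, with W_h = N_h/N and N = 3350:
  stratum 1: (1175/3350)²·0.8²/123 = 0.000640119
  stratum 2: (725/3350)²·2.6²/103 = 0.00307394
  stratum 3: (900/3350)²·7.1²/43 = 0.0846143
  stratum 4: (550/3350)²·0.9²/29 = 0.000752875
V_st = 0.0890812
V_srs = s²/n = 36.22/298 = 0.121544
Relative efficiency = V_srs / V_st = 0.121544/0.0890812 = 1.3644

RE ≈ 1.364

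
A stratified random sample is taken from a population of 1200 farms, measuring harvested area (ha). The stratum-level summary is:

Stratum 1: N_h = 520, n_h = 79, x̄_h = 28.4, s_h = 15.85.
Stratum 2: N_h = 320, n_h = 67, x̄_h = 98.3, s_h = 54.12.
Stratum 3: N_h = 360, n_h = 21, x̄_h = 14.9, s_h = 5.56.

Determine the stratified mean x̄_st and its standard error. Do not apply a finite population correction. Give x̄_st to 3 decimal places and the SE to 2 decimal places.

x̄_st ≈ 42.990, SE ≈ 1.96

x̄_st = Σ W_h x̄_h = (520·28.4 + 320·98.3 + 360·14.9)/1200 = 42.99000
V̂(x̄_st) = Σ W_h² s_h²/n_h, with W_h = N_h/N and N = 1200:
  stratum 1: (520/1200)²·15.85²/79 = 0.597139
  stratum 2: (320/1200)²·54.12²/67 = 3.1087
  stratum 3: (360/1200)²·5.56²/21 = 0.132487
V̂(x̄_st) = 3.83832
SE(x̄_st) = √3.83832 = 1.95916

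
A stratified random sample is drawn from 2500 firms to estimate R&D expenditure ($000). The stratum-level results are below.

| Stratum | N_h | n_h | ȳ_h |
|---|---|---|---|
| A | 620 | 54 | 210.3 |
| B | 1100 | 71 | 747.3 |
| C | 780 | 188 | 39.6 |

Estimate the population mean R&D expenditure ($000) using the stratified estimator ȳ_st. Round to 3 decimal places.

ȳ_st ≈ 393.322

N = Σ N_h = 2500. Stratum weights W_h = N_h/N.
ȳ_st = (620·210.3 + 1100·747.3 + 780·39.6) / 2500 = 393.32160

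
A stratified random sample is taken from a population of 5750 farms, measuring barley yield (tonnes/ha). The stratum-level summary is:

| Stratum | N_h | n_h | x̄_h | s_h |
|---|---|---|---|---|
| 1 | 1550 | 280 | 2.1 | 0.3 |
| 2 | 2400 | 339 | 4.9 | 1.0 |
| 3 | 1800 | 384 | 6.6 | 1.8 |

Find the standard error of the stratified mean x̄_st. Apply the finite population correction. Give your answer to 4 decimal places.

V̂(x̄_st) = Σ W_h² (1 − n_h/N_h) s_h²/n_h, with W_h = N_h/N and N = 5750:
  stratum 1: (1550/5750)²·(1 − 280/1550)·0.3²/280 = 1.91375e-05
  stratum 2: (2400/5750)²·(1 − 339/2400)·1.0²/339 = 0.00044132
  stratum 3: (1800/5750)²·(1 − 384/1800)·1.8²/384 = 0.00065045
V̂(x̄_st) = 0.00111091
SE(x̄_st) = √0.00111091 = 0.0333303

SE(x̄_st) ≈ 0.0333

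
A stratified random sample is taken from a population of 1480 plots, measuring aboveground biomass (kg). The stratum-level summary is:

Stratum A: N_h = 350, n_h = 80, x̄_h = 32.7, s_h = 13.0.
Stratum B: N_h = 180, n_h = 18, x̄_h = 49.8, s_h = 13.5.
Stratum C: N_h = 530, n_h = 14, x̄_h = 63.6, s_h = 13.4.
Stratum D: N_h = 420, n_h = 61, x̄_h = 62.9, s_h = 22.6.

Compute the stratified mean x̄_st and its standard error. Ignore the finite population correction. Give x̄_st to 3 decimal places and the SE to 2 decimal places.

x̄_st ≈ 54.416, SE ≈ 1.61

x̄_st = Σ W_h x̄_h = (350·32.7 + 180·49.8 + 530·63.6 + 420·62.9)/1480 = 54.41554
V̂(x̄_st) = Σ W_h² s_h²/n_h, with W_h = N_h/N and N = 1480:
  stratum A: (350/1480)²·13.0²/80 = 0.118143
  stratum B: (180/1480)²·13.5²/18 = 0.149767
  stratum C: (530/1480)²·13.4²/14 = 1.64479
  stratum D: (420/1480)²·22.6²/61 = 0.674314
V̂(x̄_st) = 2.58701
SE(x̄_st) = √2.58701 = 1.60842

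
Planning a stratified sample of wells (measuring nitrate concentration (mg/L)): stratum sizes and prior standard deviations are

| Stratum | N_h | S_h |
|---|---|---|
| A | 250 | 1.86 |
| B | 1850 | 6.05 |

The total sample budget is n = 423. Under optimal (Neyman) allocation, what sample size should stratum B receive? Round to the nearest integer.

Neyman allocation: n_h = n · N_h S_h / Σ N_i S_i, with n = 423.
  stratum A: N_h·S_h = 250·1.86 = 465.00
  stratum B: N_h·S_h = 1850·6.05 = 11192.50
Σ N_h S_h = 11657.50
n for stratum B = 423·11192.50/11657.50 = 406.127 → 406

406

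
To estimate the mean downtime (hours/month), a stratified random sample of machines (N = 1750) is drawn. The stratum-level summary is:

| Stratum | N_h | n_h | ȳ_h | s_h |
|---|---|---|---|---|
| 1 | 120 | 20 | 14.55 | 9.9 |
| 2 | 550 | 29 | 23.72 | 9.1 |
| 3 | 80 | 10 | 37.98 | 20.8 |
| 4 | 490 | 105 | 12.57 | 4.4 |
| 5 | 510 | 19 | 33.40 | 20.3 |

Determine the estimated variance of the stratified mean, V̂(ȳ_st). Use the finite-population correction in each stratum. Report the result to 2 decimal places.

V̂(ȳ_st) = Σ W_h² (1 − n_h/N_h) s_h²/n_h, with W_h = N_h/N and N = 1750:
  stratum 1: (120/1750)²·(1 − 20/120)·9.9²/20 = 0.019202
  stratum 2: (550/1750)²·(1 − 29/550)·9.1²/29 = 0.267183
  stratum 3: (80/1750)²·(1 − 10/80)·20.8²/10 = 0.0791113
  stratum 4: (490/1750)²·(1 − 105/490)·4.4²/105 = 0.0113579
  stratum 5: (510/1750)²·(1 − 19/510)·20.3²/19 = 1.77343
V̂(ȳ_st) = 2.15028

V̂(ȳ_st) ≈ 2.15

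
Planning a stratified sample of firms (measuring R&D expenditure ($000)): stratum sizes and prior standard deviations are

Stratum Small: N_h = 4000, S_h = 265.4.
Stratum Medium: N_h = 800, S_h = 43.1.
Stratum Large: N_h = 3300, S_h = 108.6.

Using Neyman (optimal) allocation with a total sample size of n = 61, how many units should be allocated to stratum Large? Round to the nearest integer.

15

Neyman allocation: n_h = n · N_h S_h / Σ N_i S_i, with n = 61.
  stratum Small: N_h·S_h = 4000·265.4 = 1061600.00
  stratum Medium: N_h·S_h = 800·43.1 = 34480.00
  stratum Large: N_h·S_h = 3300·108.6 = 358380.00
Σ N_h S_h = 1454460.00
n for stratum Large = 61·358380.00/1454460.00 = 15.030 → 15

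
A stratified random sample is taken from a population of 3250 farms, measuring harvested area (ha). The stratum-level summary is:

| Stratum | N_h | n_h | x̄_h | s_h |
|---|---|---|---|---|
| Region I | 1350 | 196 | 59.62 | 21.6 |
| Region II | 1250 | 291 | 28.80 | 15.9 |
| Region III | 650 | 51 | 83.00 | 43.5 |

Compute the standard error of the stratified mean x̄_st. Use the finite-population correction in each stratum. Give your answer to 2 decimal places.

V̂(x̄_st) = Σ W_h² (1 − n_h/N_h) s_h²/n_h, with W_h = N_h/N and N = 3250:
  stratum Region I: (1350/3250)²·(1 − 196/1350)·21.6²/196 = 0.351095
  stratum Region II: (1250/3250)²·(1 − 291/1250)·15.9²/291 = 0.0985969
  stratum Region III: (650/3250)²·(1 − 51/650)·43.5²/51 = 1.36767
V̂(x̄_st) = 1.81736
SE(x̄_st) = √1.81736 = 1.3481

SE(x̄_st) ≈ 1.35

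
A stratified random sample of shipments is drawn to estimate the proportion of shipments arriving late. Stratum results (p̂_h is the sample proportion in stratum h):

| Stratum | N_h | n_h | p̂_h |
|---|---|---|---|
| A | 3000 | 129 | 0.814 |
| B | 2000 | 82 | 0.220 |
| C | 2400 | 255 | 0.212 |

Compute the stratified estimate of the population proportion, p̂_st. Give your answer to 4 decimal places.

p̂_st ≈ 0.4582

N = 7400; stratum weights W_h = N_h/N.
p̂_st = Σ W_h p̂_h = (3000·0.814 + 2000·0.220 + 2400·0.212)/7400 = 0.45822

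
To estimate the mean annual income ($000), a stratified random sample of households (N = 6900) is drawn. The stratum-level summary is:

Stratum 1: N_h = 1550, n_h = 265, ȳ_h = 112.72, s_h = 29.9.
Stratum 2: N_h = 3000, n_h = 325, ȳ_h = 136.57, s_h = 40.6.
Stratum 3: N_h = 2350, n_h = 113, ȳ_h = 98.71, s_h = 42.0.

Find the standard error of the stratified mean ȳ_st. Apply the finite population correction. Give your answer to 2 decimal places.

V̂(ȳ_st) = Σ W_h² (1 − n_h/N_h) s_h²/n_h, with W_h = N_h/N and N = 6900:
  stratum 1: (1550/6900)²·(1 − 265/1550)·29.9²/265 = 0.141134
  stratum 2: (3000/6900)²·(1 − 325/3000)·40.6²/325 = 0.8549
  stratum 3: (2350/6900)²·(1 − 113/2350)·42.0²/113 = 1.72368
V̂(ȳ_st) = 2.71971
SE(ȳ_st) = √2.71971 = 1.64915

SE(ȳ_st) ≈ 1.65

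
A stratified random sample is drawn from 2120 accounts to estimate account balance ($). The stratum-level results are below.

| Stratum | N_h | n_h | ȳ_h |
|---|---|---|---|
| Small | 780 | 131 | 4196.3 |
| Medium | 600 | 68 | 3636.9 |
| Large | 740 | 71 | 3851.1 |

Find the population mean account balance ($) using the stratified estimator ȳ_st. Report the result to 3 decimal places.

ȳ_st ≈ 3917.485

N = Σ N_h = 2120. Stratum weights W_h = N_h/N.
ȳ_st = (780·4196.3 + 600·3636.9 + 740·3851.1) / 2120 = 3917.48491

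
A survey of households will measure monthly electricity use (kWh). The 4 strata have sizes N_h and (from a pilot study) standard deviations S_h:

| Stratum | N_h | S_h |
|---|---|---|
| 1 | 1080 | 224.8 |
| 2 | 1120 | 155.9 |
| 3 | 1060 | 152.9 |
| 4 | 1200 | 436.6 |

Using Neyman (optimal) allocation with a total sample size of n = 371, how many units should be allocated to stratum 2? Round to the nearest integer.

59

Neyman allocation: n_h = n · N_h S_h / Σ N_i S_i, with n = 371.
  stratum 1: N_h·S_h = 1080·224.8 = 242784.00
  stratum 2: N_h·S_h = 1120·155.9 = 174608.00
  stratum 3: N_h·S_h = 1060·152.9 = 162074.00
  stratum 4: N_h·S_h = 1200·436.6 = 523920.00
Σ N_h S_h = 1103386.00
n for stratum 2 = 371·174608.00/1103386.00 = 58.710 → 59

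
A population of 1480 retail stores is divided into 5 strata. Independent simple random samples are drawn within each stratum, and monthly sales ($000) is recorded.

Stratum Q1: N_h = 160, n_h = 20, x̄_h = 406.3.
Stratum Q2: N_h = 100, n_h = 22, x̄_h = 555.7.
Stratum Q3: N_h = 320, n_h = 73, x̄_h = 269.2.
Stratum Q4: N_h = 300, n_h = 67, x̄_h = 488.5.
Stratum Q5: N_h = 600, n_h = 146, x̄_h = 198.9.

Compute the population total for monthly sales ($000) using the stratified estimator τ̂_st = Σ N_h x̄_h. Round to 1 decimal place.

τ̂_st = Σ N_h x̄_h = 160·406.3 + 100·555.7 + 320·269.2 + 300·488.5 + 600·198.9 = 472612.0

τ̂_st ≈ 472612.0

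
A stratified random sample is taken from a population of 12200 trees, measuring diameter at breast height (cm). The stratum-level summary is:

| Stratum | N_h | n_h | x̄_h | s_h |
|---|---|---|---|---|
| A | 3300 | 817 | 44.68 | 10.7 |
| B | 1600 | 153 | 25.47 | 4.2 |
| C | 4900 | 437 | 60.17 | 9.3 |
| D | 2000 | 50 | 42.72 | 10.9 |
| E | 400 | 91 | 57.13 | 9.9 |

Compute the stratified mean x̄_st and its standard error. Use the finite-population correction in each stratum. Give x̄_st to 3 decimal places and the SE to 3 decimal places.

x̄_st = Σ W_h x̄_h = (3300·44.68 + 1600·25.47 + 4900·60.17 + 2000·42.72 + 400·57.13)/12200 = 48.46893
V̂(x̄_st) = Σ W_h² (1 − n_h/N_h) s_h²/n_h, with W_h = N_h/N and N = 12200:
  stratum A: (3300/12200)²·(1 − 817/3300)·10.7²/817 = 0.00771465
  stratum B: (1600/12200)²·(1 − 153/1600)·4.2²/153 = 0.0017934
  stratum C: (4900/12200)²·(1 − 437/4900)·9.3²/437 = 0.0290796
  stratum D: (2000/12200)²·(1 − 50/2000)·10.9²/50 = 0.0622627
  stratum E: (400/12200)²·(1 − 91/400)·9.9²/91 = 0.000894392
V̂(x̄_st) = 0.101745
SE(x̄_st) = √0.101745 = 0.318974

x̄_st ≈ 48.469, SE ≈ 0.319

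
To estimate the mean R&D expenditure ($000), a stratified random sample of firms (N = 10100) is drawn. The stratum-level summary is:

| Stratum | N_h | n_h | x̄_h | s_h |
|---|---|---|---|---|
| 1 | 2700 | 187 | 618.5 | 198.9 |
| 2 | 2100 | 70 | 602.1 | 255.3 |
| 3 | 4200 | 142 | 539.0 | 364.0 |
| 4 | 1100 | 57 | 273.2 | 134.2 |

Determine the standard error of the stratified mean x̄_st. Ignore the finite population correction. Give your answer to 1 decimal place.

V̂(x̄_st) = Σ W_h² s_h²/n_h, with W_h = N_h/N and N = 10100:
  stratum 1: (2700/10100)²·198.9²/187 = 15.1186
  stratum 2: (2100/10100)²·255.3²/70 = 40.2531
  stratum 3: (4200/10100)²·364.0²/142 = 161.35
  stratum 4: (1100/10100)²·134.2²/57 = 3.74777
V̂(x̄_st) = 220.47
SE(x̄_st) = √220.47 = 14.8482

SE(x̄_st) ≈ 14.8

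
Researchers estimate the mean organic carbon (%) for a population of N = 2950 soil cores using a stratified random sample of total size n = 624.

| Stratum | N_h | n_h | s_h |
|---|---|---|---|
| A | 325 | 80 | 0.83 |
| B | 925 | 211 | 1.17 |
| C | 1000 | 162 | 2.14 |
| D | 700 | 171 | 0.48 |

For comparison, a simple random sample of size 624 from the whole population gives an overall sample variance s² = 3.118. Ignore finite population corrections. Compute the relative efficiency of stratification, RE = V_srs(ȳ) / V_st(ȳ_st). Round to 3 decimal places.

RE ≈ 1.229

V̂(ȳ_st) = Σ W_h² s_h²/n_h, with W_h = N_h/N and N = 2950:
  stratum A: (325/2950)²·0.83²/80 = 0.000104517
  stratum B: (925/2950)²·1.17²/211 = 0.000637865
  stratum C: (1000/2950)²·2.14²/162 = 0.00324839
  stratum D: (700/2950)²·0.48²/171 = 7.58645e-05
V_st = 0.00406664
V_srs = s²/n = 3.118/624 = 0.00499679
Relative efficiency = V_srs / V_st = 0.00499679/0.00406664 = 1.2287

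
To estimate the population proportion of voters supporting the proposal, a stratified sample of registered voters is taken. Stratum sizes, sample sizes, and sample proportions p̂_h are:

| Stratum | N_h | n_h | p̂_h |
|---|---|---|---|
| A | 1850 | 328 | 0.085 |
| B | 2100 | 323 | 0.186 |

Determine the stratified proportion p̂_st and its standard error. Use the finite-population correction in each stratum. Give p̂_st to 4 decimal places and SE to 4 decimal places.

N = 3950; stratum weights W_h = N_h/N.
p̂_st = Σ W_h p̂_h = (1850·0.085 + 2100·0.186)/3950 = 0.13870
V̂(p̂_st) = Σ W_h² (1 − n_h/N_h) p̂_h(1−p̂_h)/(n_h−1):
  stratum A: (1850/3950)²·(1 − 328/1850)·0.085·0.915/327 = 4.29224e-05
  stratum B: (2100/3950)²·(1 − 323/2100)·0.186·0.814/322 = 0.000112459
V̂(p̂_st) = 0.000155381; SE = √V̂ = 0.0124652

p̂_st ≈ 0.1387, SE ≈ 0.0125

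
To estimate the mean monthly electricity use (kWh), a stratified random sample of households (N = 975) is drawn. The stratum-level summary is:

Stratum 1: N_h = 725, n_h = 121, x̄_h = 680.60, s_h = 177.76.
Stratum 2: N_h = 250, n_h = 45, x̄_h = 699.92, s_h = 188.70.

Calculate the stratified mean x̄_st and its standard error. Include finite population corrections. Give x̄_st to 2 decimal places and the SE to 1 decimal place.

x̄_st = Σ W_h x̄_h = (725·680.60 + 250·699.92)/975 = 685.55385
V̂(x̄_st) = Σ W_h² (1 − n_h/N_h) s_h²/n_h, with W_h = N_h/N and N = 975:
  stratum 1: (725/975)²·(1 − 121/725)·177.76²/121 = 120.295
  stratum 2: (250/975)²·(1 − 45/250)·188.70²/45 = 42.6595
V̂(x̄_st) = 162.955
SE(x̄_st) = √162.955 = 12.7654

x̄_st ≈ 685.55, SE ≈ 12.8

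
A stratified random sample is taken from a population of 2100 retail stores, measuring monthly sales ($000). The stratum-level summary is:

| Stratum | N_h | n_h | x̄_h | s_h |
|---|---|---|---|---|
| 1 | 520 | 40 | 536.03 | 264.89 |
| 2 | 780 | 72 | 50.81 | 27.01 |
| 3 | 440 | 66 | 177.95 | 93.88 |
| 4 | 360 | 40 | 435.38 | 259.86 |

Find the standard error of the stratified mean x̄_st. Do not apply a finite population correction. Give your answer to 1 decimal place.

SE(x̄_st) ≈ 12.8

V̂(x̄_st) = Σ W_h² s_h²/n_h, with W_h = N_h/N and N = 2100:
  stratum 1: (520/2100)²·264.89²/40 = 107.557
  stratum 2: (780/2100)²·27.01²/72 = 1.39787
  stratum 3: (440/2100)²·93.88²/66 = 5.86231
  stratum 4: (360/2100)²·259.86²/40 = 49.6118
V̂(x̄_st) = 164.429
SE(x̄_st) = √164.429 = 12.823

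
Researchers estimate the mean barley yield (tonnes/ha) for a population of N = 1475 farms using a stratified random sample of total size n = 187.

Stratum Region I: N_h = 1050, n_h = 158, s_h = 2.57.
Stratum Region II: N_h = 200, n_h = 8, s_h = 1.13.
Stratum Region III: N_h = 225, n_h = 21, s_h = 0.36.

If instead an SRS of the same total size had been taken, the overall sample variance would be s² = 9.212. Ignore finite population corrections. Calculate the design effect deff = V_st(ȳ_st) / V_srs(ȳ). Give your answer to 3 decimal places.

V̂(ȳ_st) = Σ W_h² s_h²/n_h, with W_h = N_h/N and N = 1475:
  stratum Region I: (1050/1475)²·2.57²/158 = 0.0211838
  stratum Region II: (200/1475)²·1.13²/8 = 0.00293456
  stratum Region III: (225/1475)²·0.36²/21 = 0.000143604
V_st = 0.024262
V_srs = s²/n = 9.212/187 = 0.049262
deff = V_st / V_srs = 0.024262/0.049262 = 0.4925

deff ≈ 0.493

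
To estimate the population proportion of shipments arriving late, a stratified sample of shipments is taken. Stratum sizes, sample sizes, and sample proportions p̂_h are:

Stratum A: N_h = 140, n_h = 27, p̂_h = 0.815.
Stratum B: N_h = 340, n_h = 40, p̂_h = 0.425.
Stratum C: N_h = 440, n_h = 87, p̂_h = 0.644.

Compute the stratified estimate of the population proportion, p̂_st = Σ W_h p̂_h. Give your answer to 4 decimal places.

p̂_st ≈ 0.5891

N = 920; stratum weights W_h = N_h/N.
p̂_st = Σ W_h p̂_h = (140·0.815 + 340·0.425 + 440·0.644)/920 = 0.58909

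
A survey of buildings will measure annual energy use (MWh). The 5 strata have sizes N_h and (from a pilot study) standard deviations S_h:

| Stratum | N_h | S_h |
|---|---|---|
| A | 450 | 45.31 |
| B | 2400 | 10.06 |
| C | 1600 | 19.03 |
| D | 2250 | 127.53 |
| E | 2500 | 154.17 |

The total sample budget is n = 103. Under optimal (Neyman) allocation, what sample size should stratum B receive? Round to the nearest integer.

3

Neyman allocation: n_h = n · N_h S_h / Σ N_i S_i, with n = 103.
  stratum A: N_h·S_h = 450·45.31 = 20389.50
  stratum B: N_h·S_h = 2400·10.06 = 24144.00
  stratum C: N_h·S_h = 1600·19.03 = 30448.00
  stratum D: N_h·S_h = 2250·127.53 = 286942.50
  stratum E: N_h·S_h = 2500·154.17 = 385425.00
Σ N_h S_h = 747349.00
n for stratum B = 103·24144.00/747349.00 = 3.328 → 3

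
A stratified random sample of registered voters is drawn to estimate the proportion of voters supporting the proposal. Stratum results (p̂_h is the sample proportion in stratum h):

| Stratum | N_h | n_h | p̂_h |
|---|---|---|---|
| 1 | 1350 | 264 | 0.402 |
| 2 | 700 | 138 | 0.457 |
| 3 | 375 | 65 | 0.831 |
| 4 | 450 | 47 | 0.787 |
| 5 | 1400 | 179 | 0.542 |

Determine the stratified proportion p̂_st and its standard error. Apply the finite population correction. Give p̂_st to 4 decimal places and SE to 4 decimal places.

N = 4275; stratum weights W_h = N_h/N.
p̂_st = Σ W_h p̂_h = (1350·0.402 + 700·0.457 + 375·0.831 + 450·0.787 + 1400·0.542)/4275 = 0.53501
V̂(p̂_st) = Σ W_h² (1 − n_h/N_h) p̂_h(1−p̂_h)/(n_h−1):
  stratum 1: (1350/4275)²·(1 − 264/1350)·0.402·0.598/263 = 7.33268e-05
  stratum 2: (700/4275)²·(1 − 138/700)·0.457·0.543/137 = 3.89904e-05
  stratum 3: (375/4275)²·(1 − 65/375)·0.831·0.169/64 = 1.39582e-05
  stratum 4: (450/4275)²·(1 − 47/450)·0.787·0.213/46 = 3.61611e-05
  stratum 5: (1400/4275)²·(1 − 179/1400)·0.542·0.458/178 = 0.000130442
V̂(p̂_st) = 0.000292878; SE = √V̂ = 0.0171137

p̂_st ≈ 0.5350, SE ≈ 0.0171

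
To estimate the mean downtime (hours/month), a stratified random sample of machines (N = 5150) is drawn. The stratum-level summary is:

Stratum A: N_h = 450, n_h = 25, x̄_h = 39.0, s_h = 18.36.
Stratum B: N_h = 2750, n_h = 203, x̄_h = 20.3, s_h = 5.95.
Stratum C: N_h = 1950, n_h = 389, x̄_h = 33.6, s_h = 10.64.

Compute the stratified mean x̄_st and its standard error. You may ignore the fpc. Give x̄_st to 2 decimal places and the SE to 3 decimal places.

x̄_st ≈ 26.97, SE ≈ 0.441

x̄_st = Σ W_h x̄_h = (450·39.0 + 2750·20.3 + 1950·33.6)/5150 = 26.96990
V̂(x̄_st) = Σ W_h² s_h²/n_h, with W_h = N_h/N and N = 5150:
  stratum A: (450/5150)²·18.36²/25 = 0.102948
  stratum B: (2750/5150)²·5.95²/203 = 0.0497266
  stratum C: (1950/5150)²·10.64²/389 = 0.0417242
V̂(x̄_st) = 0.194398
SE(x̄_st) = √0.194398 = 0.440906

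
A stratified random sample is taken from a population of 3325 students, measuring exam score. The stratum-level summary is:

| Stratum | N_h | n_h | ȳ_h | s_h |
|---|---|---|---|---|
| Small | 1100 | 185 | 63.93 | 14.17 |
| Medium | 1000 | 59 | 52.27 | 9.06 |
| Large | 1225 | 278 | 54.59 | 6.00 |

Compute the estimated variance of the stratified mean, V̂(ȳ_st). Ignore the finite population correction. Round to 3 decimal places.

V̂(ȳ_st) ≈ 0.262

V̂(ȳ_st) = Σ W_h² s_h²/n_h, with W_h = N_h/N and N = 3325:
  stratum Small: (1100/3325)²·14.17²/185 = 0.118787
  stratum Medium: (1000/3325)²·9.06²/59 = 0.125841
  stratum Large: (1225/3325)²·6.00²/278 = 0.0175771
V̂(ȳ_st) = 0.262205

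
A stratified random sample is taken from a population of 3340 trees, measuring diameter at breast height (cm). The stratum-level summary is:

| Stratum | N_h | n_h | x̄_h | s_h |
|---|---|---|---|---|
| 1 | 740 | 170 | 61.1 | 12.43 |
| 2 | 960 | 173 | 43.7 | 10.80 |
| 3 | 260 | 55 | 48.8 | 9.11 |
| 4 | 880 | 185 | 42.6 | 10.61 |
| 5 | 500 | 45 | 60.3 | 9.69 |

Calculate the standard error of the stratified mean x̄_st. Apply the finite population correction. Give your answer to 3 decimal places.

V̂(x̄_st) = Σ W_h² (1 − n_h/N_h) s_h²/n_h, with W_h = N_h/N and N = 3340:
  stratum 1: (740/3340)²·(1 − 170/740)·12.43²/170 = 0.0343643
  stratum 2: (960/3340)²·(1 − 173/960)·10.80²/173 = 0.0456619
  stratum 3: (260/3340)²·(1 − 55/260)·9.11²/55 = 0.00720955
  stratum 4: (880/3340)²·(1 − 185/880)·10.61²/185 = 0.0333606
  stratum 5: (500/3340)²·(1 − 45/500)·9.69²/45 = 0.0425523
V̂(x̄_st) = 0.163149
SE(x̄_st) = √0.163149 = 0.403917

SE(x̄_st) ≈ 0.404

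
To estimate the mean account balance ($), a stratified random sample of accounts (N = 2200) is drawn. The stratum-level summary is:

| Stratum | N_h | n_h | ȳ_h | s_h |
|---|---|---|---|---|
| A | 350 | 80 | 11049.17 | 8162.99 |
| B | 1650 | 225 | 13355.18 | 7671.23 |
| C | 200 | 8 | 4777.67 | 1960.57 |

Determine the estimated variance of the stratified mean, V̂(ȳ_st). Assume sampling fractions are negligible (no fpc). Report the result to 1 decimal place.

V̂(ȳ_st) ≈ 172171.7

V̂(ȳ_st) = Σ W_h² s_h²/n_h, with W_h = N_h/N and N = 2200:
  stratum A: (350/2200)²·8162.99²/80 = 21081.4
  stratum B: (1650/2200)²·7671.23²/225 = 147119
  stratum C: (200/2200)²·1960.57²/8 = 3970.9
V̂(ȳ_st) = 172172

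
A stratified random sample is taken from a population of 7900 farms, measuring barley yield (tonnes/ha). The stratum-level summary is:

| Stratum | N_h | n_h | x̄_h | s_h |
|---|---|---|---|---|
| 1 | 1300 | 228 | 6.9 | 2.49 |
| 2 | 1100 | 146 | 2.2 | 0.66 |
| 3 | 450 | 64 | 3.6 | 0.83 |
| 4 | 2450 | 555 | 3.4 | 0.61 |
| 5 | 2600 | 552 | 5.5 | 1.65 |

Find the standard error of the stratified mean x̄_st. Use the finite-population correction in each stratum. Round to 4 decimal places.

SE(x̄_st) ≈ 0.0340

V̂(x̄_st) = Σ W_h² (1 − n_h/N_h) s_h²/n_h, with W_h = N_h/N and N = 7900:
  stratum 1: (1300/7900)²·(1 − 228/1300)·2.49²/228 = 0.000607222
  stratum 2: (1100/7900)²·(1 − 146/1100)·0.66²/146 = 5.01674e-05
  stratum 3: (450/7900)²·(1 − 64/450)·0.83²/64 = 2.99586e-05
  stratum 4: (2450/7900)²·(1 − 555/2450)·0.61²/555 = 4.98756e-05
  stratum 5: (2600/7900)²·(1 − 552/2600)·1.65²/552 = 0.000420802
V̂(x̄_st) = 0.00115803
SE(x̄_st) = √0.00115803 = 0.0340298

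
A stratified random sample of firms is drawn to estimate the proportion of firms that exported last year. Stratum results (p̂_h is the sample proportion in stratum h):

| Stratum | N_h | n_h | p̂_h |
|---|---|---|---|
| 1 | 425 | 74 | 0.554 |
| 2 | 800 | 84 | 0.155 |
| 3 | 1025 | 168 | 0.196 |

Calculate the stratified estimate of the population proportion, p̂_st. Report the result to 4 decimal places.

p̂_st ≈ 0.2490

N = 2250; stratum weights W_h = N_h/N.
p̂_st = Σ W_h p̂_h = (425·0.554 + 800·0.155 + 1025·0.196)/2250 = 0.24904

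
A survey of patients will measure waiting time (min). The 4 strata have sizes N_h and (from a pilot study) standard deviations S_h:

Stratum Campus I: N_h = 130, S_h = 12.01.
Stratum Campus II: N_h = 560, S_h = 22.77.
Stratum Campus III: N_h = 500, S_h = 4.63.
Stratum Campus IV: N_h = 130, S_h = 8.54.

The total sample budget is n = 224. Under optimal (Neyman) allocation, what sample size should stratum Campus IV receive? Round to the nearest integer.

Neyman allocation: n_h = n · N_h S_h / Σ N_i S_i, with n = 224.
  stratum Campus I: N_h·S_h = 130·12.01 = 1561.30
  stratum Campus II: N_h·S_h = 560·22.77 = 12751.20
  stratum Campus III: N_h·S_h = 500·4.63 = 2315.00
  stratum Campus IV: N_h·S_h = 130·8.54 = 1110.20
Σ N_h S_h = 17737.70
n for stratum Campus IV = 224·1110.20/17737.70 = 14.020 → 14

14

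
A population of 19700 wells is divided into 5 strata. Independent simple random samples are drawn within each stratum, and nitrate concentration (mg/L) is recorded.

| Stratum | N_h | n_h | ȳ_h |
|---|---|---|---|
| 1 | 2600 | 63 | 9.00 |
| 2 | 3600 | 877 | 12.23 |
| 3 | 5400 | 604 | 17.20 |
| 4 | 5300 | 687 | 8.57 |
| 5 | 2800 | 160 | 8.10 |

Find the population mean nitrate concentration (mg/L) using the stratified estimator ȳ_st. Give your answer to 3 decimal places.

ȳ_st ≈ 11.594

N = Σ N_h = 19700. Stratum weights W_h = N_h/N.
ȳ_st = (2600·9.00 + 3600·12.23 + 5400·17.20 + 5300·8.57 + 2800·8.10) / 19700 = 11.59437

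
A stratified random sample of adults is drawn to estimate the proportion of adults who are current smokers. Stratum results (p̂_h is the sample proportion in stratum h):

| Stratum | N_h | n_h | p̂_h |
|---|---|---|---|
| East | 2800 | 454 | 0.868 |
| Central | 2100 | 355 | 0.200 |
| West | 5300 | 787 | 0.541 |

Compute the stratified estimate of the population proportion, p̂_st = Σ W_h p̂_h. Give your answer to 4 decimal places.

N = 10200; stratum weights W_h = N_h/N.
p̂_st = Σ W_h p̂_h = (2800·0.868 + 2100·0.200 + 5300·0.541)/10200 = 0.56056

p̂_st ≈ 0.5606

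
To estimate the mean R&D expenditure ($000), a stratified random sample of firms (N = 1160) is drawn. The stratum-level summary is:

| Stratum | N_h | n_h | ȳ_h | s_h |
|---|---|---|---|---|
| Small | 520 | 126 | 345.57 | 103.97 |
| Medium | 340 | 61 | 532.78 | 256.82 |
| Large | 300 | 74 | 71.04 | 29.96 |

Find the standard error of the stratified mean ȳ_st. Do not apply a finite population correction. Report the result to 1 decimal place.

V̂(ȳ_st) = Σ W_h² s_h²/n_h, with W_h = N_h/N and N = 1160:
  stratum Small: (520/1160)²·103.97²/126 = 17.24
  stratum Medium: (340/1160)²·256.82²/61 = 92.8902
  stratum Large: (300/1160)²·29.96²/74 = 0.811294
V̂(ȳ_st) = 110.941
SE(ȳ_st) = √110.941 = 10.5329

SE(ȳ_st) ≈ 10.5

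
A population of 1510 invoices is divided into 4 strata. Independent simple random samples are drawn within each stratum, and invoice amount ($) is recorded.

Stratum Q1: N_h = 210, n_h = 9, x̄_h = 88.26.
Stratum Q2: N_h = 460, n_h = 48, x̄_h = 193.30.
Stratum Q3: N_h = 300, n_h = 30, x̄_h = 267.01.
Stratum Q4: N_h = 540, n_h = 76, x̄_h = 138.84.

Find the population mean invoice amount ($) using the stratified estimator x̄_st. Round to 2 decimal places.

N = Σ N_h = 1510. Stratum weights W_h = N_h/N.
x̄_st = (210·88.26 + 460·193.30 + 300·267.01 + 540·138.84) / 1510 = 173.8604

x̄_st ≈ 173.86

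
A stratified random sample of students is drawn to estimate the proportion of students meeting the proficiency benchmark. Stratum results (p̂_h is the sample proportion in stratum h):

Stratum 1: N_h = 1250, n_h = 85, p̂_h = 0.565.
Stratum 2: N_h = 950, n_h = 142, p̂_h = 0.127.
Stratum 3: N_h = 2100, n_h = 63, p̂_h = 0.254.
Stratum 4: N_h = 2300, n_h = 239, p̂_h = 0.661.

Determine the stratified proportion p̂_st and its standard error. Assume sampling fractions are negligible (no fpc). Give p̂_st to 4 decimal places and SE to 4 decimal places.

N = 6600; stratum weights W_h = N_h/N.
p̂_st = Σ W_h p̂_h = (1250·0.565 + 950·0.127 + 2100·0.254 + 2300·0.661)/6600 = 0.43645
V̂(p̂_st) = Σ W_h² p̂_h(1−p̂_h)/(n_h−1):
  stratum 1: (1250/6600)²·0.565·0.435/84 = 0.000104952
  stratum 2: (950/6600)²·0.127·0.873/141 = 1.62914e-05
  stratum 3: (2100/6600)²·0.254·0.746/62 = 0.000309408
  stratum 4: (2300/6600)²·0.661·0.339/238 = 0.000114338
V̂(p̂_st) = 0.00054499; SE = √V̂ = 0.023345

p̂_st ≈ 0.4365, SE ≈ 0.0233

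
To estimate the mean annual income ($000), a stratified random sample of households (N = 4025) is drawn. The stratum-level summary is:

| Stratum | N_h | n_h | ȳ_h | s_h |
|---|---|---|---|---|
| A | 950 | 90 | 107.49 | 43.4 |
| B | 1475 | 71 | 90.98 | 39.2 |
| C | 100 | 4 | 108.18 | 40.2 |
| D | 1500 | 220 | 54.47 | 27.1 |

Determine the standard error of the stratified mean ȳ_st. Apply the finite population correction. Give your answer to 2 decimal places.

SE(ȳ_st) ≈ 2.11

V̂(ȳ_st) = Σ W_h² (1 − n_h/N_h) s_h²/n_h, with W_h = N_h/N and N = 4025:
  stratum A: (950/4025)²·(1 − 90/950)·43.4²/90 = 1.05542
  stratum B: (1475/4025)²·(1 − 71/1475)·39.2²/71 = 2.76657
  stratum C: (100/4025)²·(1 − 4/100)·40.2²/4 = 0.239404
  stratum D: (1500/4025)²·(1 − 220/1500)·27.1²/220 = 0.395626
V̂(ȳ_st) = 4.45702
SE(ȳ_st) = √4.45702 = 2.11117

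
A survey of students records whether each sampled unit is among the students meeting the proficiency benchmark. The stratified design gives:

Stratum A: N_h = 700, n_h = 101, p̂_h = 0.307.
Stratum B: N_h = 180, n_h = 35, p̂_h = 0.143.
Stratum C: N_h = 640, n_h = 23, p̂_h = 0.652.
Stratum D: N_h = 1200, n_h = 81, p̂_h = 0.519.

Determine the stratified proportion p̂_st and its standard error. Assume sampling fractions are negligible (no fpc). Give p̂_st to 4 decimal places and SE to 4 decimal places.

N = 2720; stratum weights W_h = N_h/N.
p̂_st = Σ W_h p̂_h = (700·0.307 + 180·0.143 + 640·0.652 + 1200·0.519)/2720 = 0.47085
V̂(p̂_st) = Σ W_h² p̂_h(1−p̂_h)/(n_h−1):
  stratum A: (700/2720)²·0.307·0.693/100 = 0.000140906
  stratum B: (180/2720)²·0.143·0.857/34 = 1.5785e-05
  stratum C: (640/2720)²·0.652·0.348/22 = 0.000570987
  stratum D: (1200/2720)²·0.519·0.481/80 = 0.000607361
V̂(p̂_st) = 0.00133504; SE = √V̂ = 0.0365382

p̂_st ≈ 0.4709, SE ≈ 0.0365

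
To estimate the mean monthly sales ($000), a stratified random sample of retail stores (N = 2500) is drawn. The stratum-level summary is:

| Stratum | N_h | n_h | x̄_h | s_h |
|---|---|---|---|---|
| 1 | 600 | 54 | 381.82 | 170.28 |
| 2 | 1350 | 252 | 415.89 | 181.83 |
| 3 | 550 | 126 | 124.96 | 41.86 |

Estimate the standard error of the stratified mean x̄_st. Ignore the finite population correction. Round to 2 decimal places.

SE(x̄_st) ≈ 8.36

V̂(x̄_st) = Σ W_h² s_h²/n_h, with W_h = N_h/N and N = 2500:
  stratum 1: (600/2500)²·170.28²/54 = 30.9283
  stratum 2: (1350/2500)²·181.83²/252 = 38.2576
  stratum 3: (550/2500)²·41.86²/126 = 0.67309
V̂(x̄_st) = 69.859
SE(x̄_st) = √69.859 = 8.35817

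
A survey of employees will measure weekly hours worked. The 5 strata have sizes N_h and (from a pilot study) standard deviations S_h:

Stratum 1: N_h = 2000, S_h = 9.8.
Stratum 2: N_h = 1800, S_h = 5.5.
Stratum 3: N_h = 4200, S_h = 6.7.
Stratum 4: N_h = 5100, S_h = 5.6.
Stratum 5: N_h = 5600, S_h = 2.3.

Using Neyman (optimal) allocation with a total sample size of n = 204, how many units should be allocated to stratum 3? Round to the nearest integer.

58

Neyman allocation: n_h = n · N_h S_h / Σ N_i S_i, with n = 204.
  stratum 1: N_h·S_h = 2000·9.8 = 19600.00
  stratum 2: N_h·S_h = 1800·5.5 = 9900.00
  stratum 3: N_h·S_h = 4200·6.7 = 28140.00
  stratum 4: N_h·S_h = 5100·5.6 = 28560.00
  stratum 5: N_h·S_h = 5600·2.3 = 12880.00
Σ N_h S_h = 99080.00
n for stratum 3 = 204·28140.00/99080.00 = 57.939 → 58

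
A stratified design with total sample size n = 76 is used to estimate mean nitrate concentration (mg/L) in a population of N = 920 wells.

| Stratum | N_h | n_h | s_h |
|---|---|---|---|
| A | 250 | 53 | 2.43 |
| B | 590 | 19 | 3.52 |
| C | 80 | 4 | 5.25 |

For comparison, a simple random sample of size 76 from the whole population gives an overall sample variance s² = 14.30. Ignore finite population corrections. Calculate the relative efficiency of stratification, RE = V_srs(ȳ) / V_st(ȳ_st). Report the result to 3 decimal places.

RE ≈ 0.573

V̂(ȳ_st) = Σ W_h² s_h²/n_h, with W_h = N_h/N and N = 920:
  stratum A: (250/920)²·2.43²/53 = 0.00822699
  stratum B: (590/920)²·3.52²/19 = 0.268201
  stratum C: (80/920)²·5.25²/4 = 0.052103
V_st = 0.328531
V_srs = s²/n = 14.30/76 = 0.188158
Relative efficiency = V_srs / V_st = 0.188158/0.328531 = 0.5727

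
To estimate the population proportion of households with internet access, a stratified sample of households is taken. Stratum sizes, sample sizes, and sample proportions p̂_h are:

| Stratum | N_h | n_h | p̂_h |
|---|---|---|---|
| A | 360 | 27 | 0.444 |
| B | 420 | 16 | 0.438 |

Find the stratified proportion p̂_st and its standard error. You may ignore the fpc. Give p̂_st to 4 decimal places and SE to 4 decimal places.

p̂_st ≈ 0.4408, SE ≈ 0.0823

N = 780; stratum weights W_h = N_h/N.
p̂_st = Σ W_h p̂_h = (360·0.444 + 420·0.438)/780 = 0.44077
V̂(p̂_st) = Σ W_h² p̂_h(1−p̂_h)/(n_h−1):
  stratum A: (360/780)²·0.444·0.556/26 = 0.00202255
  stratum B: (420/780)²·0.438·0.562/15 = 0.00475804
V̂(p̂_st) = 0.0067806; SE = √V̂ = 0.0823444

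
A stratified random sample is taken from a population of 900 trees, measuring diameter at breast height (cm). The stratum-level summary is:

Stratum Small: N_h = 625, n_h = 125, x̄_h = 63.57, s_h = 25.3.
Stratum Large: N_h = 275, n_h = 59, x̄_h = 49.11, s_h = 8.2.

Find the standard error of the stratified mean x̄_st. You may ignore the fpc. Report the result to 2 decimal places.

SE(x̄_st) ≈ 1.60

V̂(x̄_st) = Σ W_h² s_h²/n_h, with W_h = N_h/N and N = 900:
  stratum Small: (625/900)²·25.3²/125 = 2.46948
  stratum Large: (275/900)²·8.2²/59 = 0.106404
V̂(x̄_st) = 2.57589
SE(x̄_st) = √2.57589 = 1.60496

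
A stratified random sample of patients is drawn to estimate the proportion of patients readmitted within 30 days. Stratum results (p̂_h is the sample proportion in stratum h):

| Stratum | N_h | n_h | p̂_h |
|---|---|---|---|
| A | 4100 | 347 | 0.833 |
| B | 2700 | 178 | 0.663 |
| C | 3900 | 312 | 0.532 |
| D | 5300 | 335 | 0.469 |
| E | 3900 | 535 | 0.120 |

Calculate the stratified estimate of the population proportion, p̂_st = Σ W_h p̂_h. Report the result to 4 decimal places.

N = 19900; stratum weights W_h = N_h/N.
p̂_st = Σ W_h p̂_h = (4100·0.833 + 2700·0.663 + 3900·0.532 + 5300·0.469 + 3900·0.120)/19900 = 0.51427

p̂_st ≈ 0.5143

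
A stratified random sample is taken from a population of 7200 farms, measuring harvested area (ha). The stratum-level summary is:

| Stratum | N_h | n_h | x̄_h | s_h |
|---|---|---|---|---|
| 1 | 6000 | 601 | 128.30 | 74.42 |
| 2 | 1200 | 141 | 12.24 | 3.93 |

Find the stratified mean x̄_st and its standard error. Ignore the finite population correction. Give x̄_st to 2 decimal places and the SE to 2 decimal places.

x̄_st = Σ W_h x̄_h = (6000·128.30 + 1200·12.24)/7200 = 108.95667
V̂(x̄_st) = Σ W_h² s_h²/n_h, with W_h = N_h/N and N = 7200:
  stratum 1: (6000/7200)²·74.42²/601 = 6.39945
  stratum 2: (1200/7200)²·3.93²/141 = 0.00304273
V̂(x̄_st) = 6.40249
SE(x̄_st) = √6.40249 = 2.53031

x̄_st ≈ 108.96, SE ≈ 2.53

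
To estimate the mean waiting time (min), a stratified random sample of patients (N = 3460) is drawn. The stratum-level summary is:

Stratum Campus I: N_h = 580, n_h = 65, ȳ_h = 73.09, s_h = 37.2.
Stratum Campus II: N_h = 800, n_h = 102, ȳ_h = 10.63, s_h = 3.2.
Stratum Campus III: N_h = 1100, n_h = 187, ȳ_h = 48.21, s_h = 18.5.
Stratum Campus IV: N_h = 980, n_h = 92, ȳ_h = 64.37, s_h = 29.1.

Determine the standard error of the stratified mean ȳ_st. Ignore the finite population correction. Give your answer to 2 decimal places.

SE(ȳ_st) ≈ 1.24

V̂(ȳ_st) = Σ W_h² s_h²/n_h, with W_h = N_h/N and N = 3460:
  stratum Campus I: (580/3460)²·37.2²/65 = 0.598241
  stratum Campus II: (800/3460)²·3.2²/102 = 0.00536695
  stratum Campus III: (1100/3460)²·18.5²/187 = 0.184984
  stratum Campus IV: (980/3460)²·29.1²/92 = 0.738411
V̂(ȳ_st) = 1.527
SE(ȳ_st) = √1.527 = 1.23572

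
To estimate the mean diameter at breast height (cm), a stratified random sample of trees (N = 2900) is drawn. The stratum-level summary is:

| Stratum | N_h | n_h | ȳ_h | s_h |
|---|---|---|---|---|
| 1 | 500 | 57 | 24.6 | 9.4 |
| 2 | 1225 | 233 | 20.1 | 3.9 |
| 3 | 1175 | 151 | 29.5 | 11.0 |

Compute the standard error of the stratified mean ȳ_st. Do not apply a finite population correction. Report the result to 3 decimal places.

V̂(ȳ_st) = Σ W_h² s_h²/n_h, with W_h = N_h/N and N = 2900:
  stratum 1: (500/2900)²·9.4²/57 = 0.0460813
  stratum 2: (1225/2900)²·3.9²/233 = 0.0116479
  stratum 3: (1175/2900)²·11.0²/151 = 0.131549
V̂(ȳ_st) = 0.189278
SE(ȳ_st) = √0.189278 = 0.435061

SE(ȳ_st) ≈ 0.435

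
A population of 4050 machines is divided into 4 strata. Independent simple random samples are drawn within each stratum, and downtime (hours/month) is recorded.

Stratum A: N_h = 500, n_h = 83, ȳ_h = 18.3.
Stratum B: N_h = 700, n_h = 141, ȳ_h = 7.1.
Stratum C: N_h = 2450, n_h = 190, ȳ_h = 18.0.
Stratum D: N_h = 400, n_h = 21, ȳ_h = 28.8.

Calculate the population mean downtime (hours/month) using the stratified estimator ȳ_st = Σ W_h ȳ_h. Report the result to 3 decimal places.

N = Σ N_h = 4050. Stratum weights W_h = N_h/N.
ȳ_st = (500·18.3 + 700·7.1 + 2450·18.0 + 400·28.8) / 4050 = 17.21975

ȳ_st ≈ 17.220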